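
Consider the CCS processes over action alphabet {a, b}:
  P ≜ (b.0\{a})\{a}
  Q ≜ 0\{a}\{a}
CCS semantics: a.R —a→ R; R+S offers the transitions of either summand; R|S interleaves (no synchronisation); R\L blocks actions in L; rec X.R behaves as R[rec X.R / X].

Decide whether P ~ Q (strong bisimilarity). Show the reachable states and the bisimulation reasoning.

NO

P's transition system — 2 states:
  u0 = (b.0\{a})\{a} ⊢ --b--▸ u1
  u1 = 0\{a}\{a} ⊢ deadlocked
Q's transition system — 1 states:
  v0 = 0\{a}\{a} ⊢ deadlocked
Bisimilarity quotient blocks:
  B0 = {u0}
  B1 = {u1, v0}
u0 ∈ B0, v0 ∈ B1 → different blocks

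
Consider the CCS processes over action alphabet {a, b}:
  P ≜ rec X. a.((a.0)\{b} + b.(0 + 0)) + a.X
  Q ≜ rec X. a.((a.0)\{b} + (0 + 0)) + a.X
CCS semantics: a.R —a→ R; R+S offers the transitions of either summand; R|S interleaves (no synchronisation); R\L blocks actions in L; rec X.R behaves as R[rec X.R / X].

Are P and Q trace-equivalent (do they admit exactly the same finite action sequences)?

P's transition system — 4 states:
  u0 = rec X. a.((a.0)\{b} + b.(0 + 0)) + a.X has moves =a=> u0, =a=> u1
  u1 = (a.0)\{b} + b.(0 + 0) has moves =a=> u2, =b=> u3
  u2 = 0\{b} has moves ·
  u3 = 0 + 0 has moves ·
Q's transition system — 3 states:
  v0 = rec X. a.((a.0)\{b} + (0 + 0)) + a.X has moves =a=> v0, =a=> v1
  v1 = (a.0)\{b} + (0 + 0) has moves =a=> v2
  v2 = 0\{b} has moves ·
Executing ab from P (initial set {u0}):
  after a @ step 1: {u0, u1}
  after b @ step 2: {u3}
  P completes σ.
Executing ab from Q (initial set {v0}):
  after a @ step 1: {v0, v1}
  after b @ step 2: ∅  — Q cannot continue

trace-distinct — witness ⟨ab⟩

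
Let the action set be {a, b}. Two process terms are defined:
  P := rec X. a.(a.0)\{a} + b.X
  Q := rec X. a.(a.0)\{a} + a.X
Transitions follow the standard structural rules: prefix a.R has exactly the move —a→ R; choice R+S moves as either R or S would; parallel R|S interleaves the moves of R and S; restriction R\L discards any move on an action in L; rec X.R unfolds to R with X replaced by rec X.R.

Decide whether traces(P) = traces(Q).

NO — witness ⟨b⟩

P's transition system — 2 states:
  p0 = rec X. a.(a.0)\{a} + b.X :: --a--▸ p1, --b--▸ p0
  p1 = (a.0)\{a} :: (no moves)
Q's transition system — 2 states:
  q0 = rec X. a.(a.0)\{a} + a.X :: --a--▸ q0, --a--▸ q1
  q1 = (a.0)\{a} :: (no moves)
Executing b from P (initial set {p0}):
  after b @ step 1: {p0}
  ✓ P
Executing b from Q (initial set {q0}):
  after b @ step 1: ∅ (Q stuck)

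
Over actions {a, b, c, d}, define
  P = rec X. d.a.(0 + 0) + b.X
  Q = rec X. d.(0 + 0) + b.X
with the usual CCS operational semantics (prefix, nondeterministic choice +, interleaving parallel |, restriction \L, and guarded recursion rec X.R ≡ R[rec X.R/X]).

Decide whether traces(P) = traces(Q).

LTS(P): 3 reachable states
  s0 = rec X. d.a.(0 + 0) + b.X has moves =b=> s0, =d=> s1
  s1 = a.(0 + 0) has moves =a=> s2
  s2 = 0 + 0 has moves stopped
LTS(Q): 2 reachable states
  t0 = rec X. d.(0 + 0) + b.X has moves =b=> t0, =d=> t1
  t1 = 0 + 0 has moves stopped
Executing da from P (initial set {s0}):
  step 1 (d): {s1}
  step 2 (a): {s2}
  P completes σ.
Executing da from Q (initial set {t0}):
  step 1 (d): {t1}
  step 2 (a): no successor for Q

traces(P) ≠ traces(Q) — witness ⟨da⟩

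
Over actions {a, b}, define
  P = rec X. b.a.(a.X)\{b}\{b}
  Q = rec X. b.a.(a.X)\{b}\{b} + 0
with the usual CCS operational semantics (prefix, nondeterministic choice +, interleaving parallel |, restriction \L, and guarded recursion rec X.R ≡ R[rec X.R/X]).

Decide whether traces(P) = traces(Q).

trace-equivalent

P's transition system — 4 states:
  m0 = rec X. b.a.(a.X)\{b}\{b} | --b--▸ m1
  m1 = a.(a.(rec X. b.a.(a.X)\{b}\{b}))\{b}\{b} | --a--▸ m2
  m2 = (a.(rec X. b.a.(a.X)\{b}\{b}))\{b}\{b} | --a--▸ m3
  m3 = (rec X. b.a.(a.X)\{b}\{b})\{b}\{b} | deadlocked
Q's transition system — 4 states:
  n0 = rec X. b.a.(a.X)\{b}\{b} + 0 | --b--▸ n1
  n1 = a.(a.(rec X. b.a.(a.X)\{b}\{b} + 0))\{b}\{b} | --a--▸ n2
  n2 = (a.(rec X. b.a.(a.X)\{b}\{b} + 0))\{b}\{b} | --a--▸ n3
  n3 = (rec X. b.a.(a.X)\{b}\{b} + 0)\{b}\{b} | deadlocked
Bisimilarity quotient blocks:
  B0 = {m0, n0}
  B1 = {m1, n1}
  B2 = {m2, n2}
  B3 = {m3, n3}
m0 ∈ B0, n0 ∈ B0 → same block
Bisimilar ⇒ trace-equivalent.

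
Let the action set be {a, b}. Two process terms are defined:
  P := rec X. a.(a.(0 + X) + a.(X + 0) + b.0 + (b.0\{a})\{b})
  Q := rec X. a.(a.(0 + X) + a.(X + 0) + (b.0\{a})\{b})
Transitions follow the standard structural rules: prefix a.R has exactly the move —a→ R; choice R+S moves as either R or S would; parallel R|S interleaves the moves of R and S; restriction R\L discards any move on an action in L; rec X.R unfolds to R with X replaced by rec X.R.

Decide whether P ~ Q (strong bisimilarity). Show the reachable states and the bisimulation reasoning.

NO

Reachable graph of P (5 states):
  p0 = rec X. a.(a.(0 + X) + a.(X + 0) + b.0 + (b.0\{a})\{b}) → =a=> p1
  p1 = a.(0 + (rec X. a.(a.(0 + X) + a.(X + 0) + b.0 + (b.0\{a})\{b}))) + a.((rec X. a.(a.(0 + X) + a.(X + 0) + b.0 + (b.0\{a})\{b})) + 0) + b.0 + (b.0\{a})\{b} → =a=> p2, =a=> p3, =b=> p4
  p2 = (rec X. a.(a.(0 + X) + a.(X + 0) + b.0 + (b.0\{a})\{b})) + 0 → =a=> p1
  p3 = 0 + (rec X. a.(a.(0 + X) + a.(X + 0) + b.0 + (b.0\{a})\{b})) → =a=> p1
  p4 = 0 → ∅
Reachable graph of Q (4 states):
  q0 = rec X. a.(a.(0 + X) + a.(X + 0) + (b.0\{a})\{b}) → =a=> q1
  q1 = a.(0 + (rec X. a.(a.(0 + X) + a.(X + 0) + (b.0\{a})\{b}))) + a.((rec X. a.(a.(0 + X) + a.(X + 0) + (b.0\{a})\{b})) + 0) + (b.0\{a})\{b} → =a=> q2, =a=> q3
  q2 = (rec X. a.(a.(0 + X) + a.(X + 0) + (b.0\{a})\{b})) + 0 → =a=> q1
  q3 = 0 + (rec X. a.(a.(0 + X) + a.(X + 0) + (b.0\{a})\{b})) → =a=> q1
Partition-refinement fixed point:
  B0 = {p0, p2, p3}
  B1 = {p1}
  B2 = {p4}
  B3 = {q0, q1, q2, q3}
p0 ∈ B0, q0 ∈ B3 → different blocks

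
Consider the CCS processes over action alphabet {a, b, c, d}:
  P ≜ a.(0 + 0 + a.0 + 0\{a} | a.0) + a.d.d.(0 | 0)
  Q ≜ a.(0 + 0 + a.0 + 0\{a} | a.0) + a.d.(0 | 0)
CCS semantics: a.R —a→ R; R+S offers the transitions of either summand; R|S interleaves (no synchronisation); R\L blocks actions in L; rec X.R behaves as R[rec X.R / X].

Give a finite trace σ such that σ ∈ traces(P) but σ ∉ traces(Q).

add

Reachable graph of P (7 states):
  p0 = a.(0 + 0 + a.0 + 0\{a} | a.0) + a.d.d.(0 | 0) ⊢ =a=> p1, =a=> p2
  p1 = 0 + 0 + a.0 + 0\{a} | a.0 ⊢ =a=> p3, =a=> p4
  p2 = d.d.(0 | 0) ⊢ =d=> p5
  p3 = 0 ⊢ ∅
  p4 = 0\{a} | 0 ⊢ ∅
  p5 = d.(0 | 0) ⊢ =d=> p6
  p6 = 0 | 0 ⊢ ∅
Reachable graph of Q (6 states):
  q0 = a.(0 + 0 + a.0 + 0\{a} | a.0) + a.d.(0 | 0) ⊢ =a=> q1, =a=> q2
  q1 = 0 + 0 + a.0 + 0\{a} | a.0 ⊢ =a=> q3, =a=> q4
  q2 = d.(0 | 0) ⊢ =d=> q5
  q3 = 0 ⊢ ∅
  q4 = 0\{a} | 0 ⊢ ∅
  q5 = 0 | 0 ⊢ ∅
Executing add from P (initial set {p0}):
  after a @ step 1: {p1, p2}
  after d @ step 2: {p5}
  after d @ step 3: {p6}
  ✓ P
Executing add from Q (initial set {q0}):
  after a @ step 1: {q1, q2}
  after d @ step 2: {q5}
  after d @ step 3: no successor for Q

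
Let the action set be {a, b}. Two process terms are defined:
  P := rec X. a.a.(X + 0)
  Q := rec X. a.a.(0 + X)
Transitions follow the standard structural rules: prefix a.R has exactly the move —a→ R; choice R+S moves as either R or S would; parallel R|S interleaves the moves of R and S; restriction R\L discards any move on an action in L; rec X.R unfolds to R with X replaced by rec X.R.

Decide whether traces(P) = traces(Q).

LTS(P): 3 reachable states
  s0 = rec X. a.a.(X + 0) ⊢ ··a··> s1
  s1 = a.((rec X. a.a.(X + 0)) + 0) ⊢ ··a··> s2
  s2 = (rec X. a.a.(X + 0)) + 0 ⊢ ··a··> s1
LTS(Q): 3 reachable states
  t0 = rec X. a.a.(0 + X) ⊢ ··a··> t1
  t1 = a.(0 + (rec X. a.a.(0 + X))) ⊢ ··a··> t2
  t2 = 0 + (rec X. a.a.(0 + X)) ⊢ ··a··> t1
Bisimilarity quotient blocks:
  B0 = {s0, s1, s2, t0, t1, t2}
s0 ∈ B0, t0 ∈ B0 → same block
Bisimilar ⇒ trace-equivalent.

YES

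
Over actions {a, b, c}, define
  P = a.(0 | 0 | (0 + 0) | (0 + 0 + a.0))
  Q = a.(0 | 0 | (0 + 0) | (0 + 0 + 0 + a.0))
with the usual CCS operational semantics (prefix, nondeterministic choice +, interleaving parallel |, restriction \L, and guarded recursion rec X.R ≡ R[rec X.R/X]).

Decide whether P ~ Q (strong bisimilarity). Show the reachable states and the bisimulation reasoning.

LTS(P): 3 reachable states
  m0 = a.(0 | 0 | (0 + 0) | (0 + 0 + a.0)) → =a=> m1
  m1 = 0 | 0 | (0 + 0) | (0 + 0 + a.0) → =a=> m2
  m2 = 0 | 0 | (0 + 0) | 0 → ∅
LTS(Q): 3 reachable states
  n0 = a.(0 | 0 | (0 + 0) | (0 + 0 + 0 + a.0)) → =a=> n1
  n1 = 0 | 0 | (0 + 0) | (0 + 0 + 0 + a.0) → =a=> n2
  n2 = 0 | 0 | (0 + 0) | 0 → ∅
Partition-refinement fixed point:
  B0 = {m0, n0}
  B1 = {m1, n1}
  B2 = {m2, n2}
m0 ∈ B0, n0 ∈ B0 → same block

YES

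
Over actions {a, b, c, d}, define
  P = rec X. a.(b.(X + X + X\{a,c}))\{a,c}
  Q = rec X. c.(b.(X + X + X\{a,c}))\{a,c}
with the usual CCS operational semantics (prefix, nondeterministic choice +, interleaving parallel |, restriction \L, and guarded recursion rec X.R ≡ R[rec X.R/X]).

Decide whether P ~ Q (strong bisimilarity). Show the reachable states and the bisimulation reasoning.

NO

P's transition system — 3 states:
  p0 = rec X. a.(b.(X + X + X\{a,c}))\{a,c} → =a=> p1
  p1 = (b.((rec X. a.(b.(X + X + X\{a,c}))\{a,c}) + (rec X. a.(b.(X + X + X\{a,c}))\{a,c}) + (rec X. a.(b.(X + X + X\{a,c}))\{a,c})\{a,c}))\{a,c} → =b=> p2
  p2 = ((rec X. a.(b.(X + X + X\{a,c}))\{a,c}) + (rec X. a.(b.(X + X + X\{a,c}))\{a,c}) + (rec X. a.(b.(X + X + X\{a,c}))\{a,c})\{a,c})\{a,c} → ∅
Q's transition system — 3 states:
  q0 = rec X. c.(b.(X + X + X\{a,c}))\{a,c} → =c=> q1
  q1 = (b.((rec X. c.(b.(X + X + X\{a,c}))\{a,c}) + (rec X. c.(b.(X + X + X\{a,c}))\{a,c}) + (rec X. c.(b.(X + X + X\{a,c}))\{a,c})\{a,c}))\{a,c} → =b=> q2
  q2 = ((rec X. c.(b.(X + X + X\{a,c}))\{a,c}) + (rec X. c.(b.(X + X + X\{a,c}))\{a,c}) + (rec X. c.(b.(X + X + X\{a,c}))\{a,c})\{a,c})\{a,c} → ∅
Bisimilarity quotient blocks:
  B0 = {p0}
  B1 = {p1, q1}
  B2 = {p2, q2}
  B3 = {q0}
p0 ∈ B0, q0 ∈ B3 → different blocks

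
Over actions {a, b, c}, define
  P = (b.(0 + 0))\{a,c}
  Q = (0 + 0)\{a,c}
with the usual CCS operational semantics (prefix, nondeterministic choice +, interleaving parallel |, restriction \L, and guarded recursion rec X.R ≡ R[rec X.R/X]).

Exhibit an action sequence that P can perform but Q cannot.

P's transition system — 2 states:
  s0 = (b.(0 + 0))\{a,c} ⊢ --b--▸ s1
  s1 = (0 + 0)\{a,c} ⊢ (no moves)
Q's transition system — 1 states:
  t0 = (0 + 0)\{a,c} ⊢ (no moves)
Executing b from P (initial set {s0}):
  [1] b ⇒ {s1}
  ✓ P
Executing b from Q (initial set {t0}):
  [1] b ⇒ ∅  — Q cannot continue

b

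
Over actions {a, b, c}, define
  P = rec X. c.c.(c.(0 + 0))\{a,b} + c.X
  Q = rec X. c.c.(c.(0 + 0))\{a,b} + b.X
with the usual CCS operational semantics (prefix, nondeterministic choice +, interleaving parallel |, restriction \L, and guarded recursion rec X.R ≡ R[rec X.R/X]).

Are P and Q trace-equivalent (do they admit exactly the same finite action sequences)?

trace-distinct — witness ⟨cccc⟩

Reachable graph of P (4 states):
  p0 = rec X. c.c.(c.(0 + 0))\{a,b} + c.X | —c→ p0, —c→ p1
  p1 = c.(c.(0 + 0))\{a,b} | —c→ p2
  p2 = (c.(0 + 0))\{a,b} | —c→ p3
  p3 = (0 + 0)\{a,b} | stopped
Reachable graph of Q (4 states):
  q0 = rec X. c.c.(c.(0 + 0))\{a,b} + b.X | —b→ q0, —c→ q1
  q1 = c.(c.(0 + 0))\{a,b} | —c→ q2
  q2 = (c.(0 + 0))\{a,b} | —c→ q3
  q3 = (0 + 0)\{a,b} | stopped
Executing cccc from P (initial set {p0}):
  step 1 (c): {p0, p1}
  step 2 (c): {p0, p1, p2}
  step 3 (c): {p0, p1, p2, p3}
  step 4 (c): {p0, p1, p2, p3}
  ✓ P
Executing cccc from Q (initial set {q0}):
  step 1 (c): {q1}
  step 2 (c): {q2}
  step 3 (c): {q3}
  step 4 (c): ∅ (Q stuck)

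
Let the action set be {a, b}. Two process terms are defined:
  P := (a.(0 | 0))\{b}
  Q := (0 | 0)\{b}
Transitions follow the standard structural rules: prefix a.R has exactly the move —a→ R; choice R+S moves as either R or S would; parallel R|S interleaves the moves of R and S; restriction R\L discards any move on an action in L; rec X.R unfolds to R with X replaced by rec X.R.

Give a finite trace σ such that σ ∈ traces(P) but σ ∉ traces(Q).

P's transition system — 2 states:
  p0 = (a.(0 | 0))\{b} → ··a··> p1
  p1 = (0 | 0)\{b} → stopped
Q's transition system — 1 states:
  q0 = (0 | 0)\{b} → stopped
Executing a from P (initial set {p0}):
  after a @ step 1: {p1}
  — P admits the full trace.
Executing a from Q (initial set {q0}):
  after a @ step 1: ∅  — Q cannot continue

a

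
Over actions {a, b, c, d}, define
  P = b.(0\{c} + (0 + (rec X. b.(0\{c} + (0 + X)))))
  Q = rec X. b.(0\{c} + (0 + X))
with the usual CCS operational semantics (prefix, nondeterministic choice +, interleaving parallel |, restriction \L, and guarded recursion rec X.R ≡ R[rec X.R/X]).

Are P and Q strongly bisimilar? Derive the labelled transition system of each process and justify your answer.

bisimilar

LTS(P): 2 reachable states
  u0 = b.(0\{c} + (0 + (rec X. b.(0\{c} + (0 + X))))) :: --b--▸ u1
  u1 = 0\{c} + (0 + (rec X. b.(0\{c} + (0 + X)))) :: --b--▸ u1
LTS(Q): 2 reachable states
  v0 = rec X. b.(0\{c} + (0 + X)) :: --b--▸ v1
  v1 = 0\{c} + (0 + (rec X. b.(0\{c} + (0 + X)))) :: --b--▸ v1
Bisimilarity quotient blocks:
  B0 = {u0, u1, v0, v1}
u0 ∈ B0, v0 ∈ B0 → same block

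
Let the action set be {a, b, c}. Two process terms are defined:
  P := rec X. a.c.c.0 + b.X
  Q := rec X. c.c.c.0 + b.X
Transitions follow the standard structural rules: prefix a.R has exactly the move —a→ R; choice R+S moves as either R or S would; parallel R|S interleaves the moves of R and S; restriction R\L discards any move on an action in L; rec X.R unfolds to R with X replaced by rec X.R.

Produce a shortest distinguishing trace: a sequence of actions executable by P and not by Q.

a

Reachable graph of P (4 states):
  p0 = rec X. a.c.c.0 + b.X | -a-> p1, -b-> p0
  p1 = c.c.0 | -c-> p2
  p2 = c.0 | -c-> p3
  p3 = 0 | ∅
Reachable graph of Q (4 states):
  q0 = rec X. c.c.c.0 + b.X | -b-> q0, -c-> q1
  q1 = c.c.0 | -c-> q2
  q2 = c.0 | -c-> q3
  q3 = 0 | ∅
Trace ⟨a⟩ through P, begin at {p0}:
  [1] a ⇒ {p1}
  P completes σ.
Trace ⟨a⟩ through Q, begin at {q0}:
  [1] a ⇒ no successor for Q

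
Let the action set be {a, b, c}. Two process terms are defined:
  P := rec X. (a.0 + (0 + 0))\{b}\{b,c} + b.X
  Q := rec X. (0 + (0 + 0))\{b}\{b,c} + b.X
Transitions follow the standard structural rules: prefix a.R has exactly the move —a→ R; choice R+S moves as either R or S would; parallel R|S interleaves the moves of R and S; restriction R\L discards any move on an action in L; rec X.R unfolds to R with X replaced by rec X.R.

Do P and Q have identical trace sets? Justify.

Reachable graph of P (2 states):
  p0 = rec X. (a.0 + (0 + 0))\{b}\{b,c} + b.X | —a→ p1, —b→ p0
  p1 = 0\{b}\{b,c} | ·
Reachable graph of Q (1 states):
  q0 = rec X. (0 + (0 + 0))\{b}\{b,c} + b.X | —b→ q0
Executing a from P (initial set {p0}):
  after a @ step 1: {p1}
  — P admits the full trace.
Executing a from Q (initial set {q0}):
  after a @ step 1: ∅ (Q stuck)

trace-distinct — witness ⟨a⟩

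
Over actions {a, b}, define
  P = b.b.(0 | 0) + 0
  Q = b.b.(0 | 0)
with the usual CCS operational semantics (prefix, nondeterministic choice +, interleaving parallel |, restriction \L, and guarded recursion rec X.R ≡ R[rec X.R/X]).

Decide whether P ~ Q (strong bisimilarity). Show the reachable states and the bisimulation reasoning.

bisimilar

Reachable graph of P (3 states):
  m0 = b.b.(0 | 0) + 0 ⊢ --b--▸ m1
  m1 = b.(0 | 0) ⊢ --b--▸ m2
  m2 = 0 | 0 ⊢ stopped
Reachable graph of Q (3 states):
  n0 = b.b.(0 | 0) ⊢ --b--▸ n1
  n1 = b.(0 | 0) ⊢ --b--▸ n2
  n2 = 0 | 0 ⊢ stopped
Bisimilarity quotient blocks:
  B0 = {m0, n0}
  B1 = {m1, n1}
  B2 = {m2, n2}
m0 ∈ B0, n0 ∈ B0 → same block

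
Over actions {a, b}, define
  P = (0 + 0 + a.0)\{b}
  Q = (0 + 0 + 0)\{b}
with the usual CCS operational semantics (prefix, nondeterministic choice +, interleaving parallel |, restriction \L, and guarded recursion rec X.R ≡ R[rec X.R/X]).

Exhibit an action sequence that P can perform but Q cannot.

LTS(P): 2 reachable states
  u0 = (0 + 0 + a.0)\{b} → =a=> u1
  u1 = 0\{b} → (no moves)
LTS(Q): 1 reachable states
  v0 = (0 + 0 + 0)\{b} → (no moves)
Executing a from P (initial set {u0}):
  step 1 (a): {u1}
  ✓ P
Executing a from Q (initial set {v0}):
  step 1 (a): no successor for Q

a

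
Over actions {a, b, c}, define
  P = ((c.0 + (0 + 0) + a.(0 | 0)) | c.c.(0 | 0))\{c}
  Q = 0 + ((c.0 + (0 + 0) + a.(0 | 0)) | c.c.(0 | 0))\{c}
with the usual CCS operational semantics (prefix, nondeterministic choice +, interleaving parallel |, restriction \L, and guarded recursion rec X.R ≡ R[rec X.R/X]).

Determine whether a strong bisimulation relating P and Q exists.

P ~ Q

LTS(P): 2 reachable states
  m0 = ((c.0 + (0 + 0) + a.(0 | 0)) | c.c.(0 | 0))\{c} :: ··a··> m1
  m1 = (0 | 0 | c.c.(0 | 0))\{c} :: (no moves)
LTS(Q): 2 reachable states
  n0 = 0 + ((c.0 + (0 + 0) + a.(0 | 0)) | c.c.(0 | 0))\{c} :: ··a··> n1
  n1 = (0 | 0 | c.c.(0 | 0))\{c} :: (no moves)
Bisimilarity quotient blocks:
  B0 = {m0, n0}
  B1 = {m1, n1}
m0 ∈ B0, n0 ∈ B0 → same block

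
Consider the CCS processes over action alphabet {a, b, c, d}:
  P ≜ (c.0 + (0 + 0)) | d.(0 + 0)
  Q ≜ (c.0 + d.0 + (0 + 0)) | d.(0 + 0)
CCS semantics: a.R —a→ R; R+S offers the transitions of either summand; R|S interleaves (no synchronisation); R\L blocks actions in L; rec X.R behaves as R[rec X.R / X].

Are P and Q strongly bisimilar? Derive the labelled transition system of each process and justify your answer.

LTS(P): 4 reachable states
  p0 = (c.0 + (0 + 0)) | d.(0 + 0) → --c--▸ p1, --d--▸ p2
  p1 = 0 | d.(0 + 0) → --d--▸ p3
  p2 = (c.0 + (0 + 0)) | (0 + 0) → --c--▸ p3
  p3 = 0 | (0 + 0) → (no moves)
LTS(Q): 4 reachable states
  q0 = (c.0 + d.0 + (0 + 0)) | d.(0 + 0) → --c--▸ q1, --d--▸ q1, --d--▸ q2
  q1 = 0 | d.(0 + 0) → --d--▸ q3
  q2 = (c.0 + d.0 + (0 + 0)) | (0 + 0) → --c--▸ q3, --d--▸ q3
  q3 = 0 | (0 + 0) → (no moves)
Partition-refinement fixed point:
  B0 = {p0}
  B1 = {p2}
  B2 = {p3, q3}
  B3 = {p1, q1}
  B4 = {q0}
  B5 = {q2}
p0 ∈ B0, q0 ∈ B4 → different blocks

NO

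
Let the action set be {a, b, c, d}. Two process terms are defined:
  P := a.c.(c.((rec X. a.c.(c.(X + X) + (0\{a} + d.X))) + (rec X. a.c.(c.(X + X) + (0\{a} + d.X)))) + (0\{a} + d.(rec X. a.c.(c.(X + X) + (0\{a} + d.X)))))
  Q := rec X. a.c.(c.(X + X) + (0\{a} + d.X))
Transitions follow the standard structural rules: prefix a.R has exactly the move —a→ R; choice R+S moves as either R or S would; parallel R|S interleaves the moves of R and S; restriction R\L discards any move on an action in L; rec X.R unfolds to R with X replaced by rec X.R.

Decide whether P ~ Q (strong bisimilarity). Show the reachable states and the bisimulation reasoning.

YES

LTS(P): 5 reachable states
  p0 = a.c.(c.((rec X. a.c.(c.(X + X) + (0\{a} + d.X))) + (rec X. a.c.(c.(X + X) + (0\{a} + d.X)))) + (0\{a} + d.(rec X. a.c.(c.(X + X) + (0\{a} + d.X))))) → --a--▸ p1
  p1 = c.(c.((rec X. a.c.(c.(X + X) + (0\{a} + d.X))) + (rec X. a.c.(c.(X + X) + (0\{a} + d.X)))) + (0\{a} + d.(rec X. a.c.(c.(X + X) + (0\{a} + d.X))))) → --c--▸ p2
  p2 = c.((rec X. a.c.(c.(X + X) + (0\{a} + d.X))) + (rec X. a.c.(c.(X + X) + (0\{a} + d.X)))) + (0\{a} + d.(rec X. a.c.(c.(X + X) + (0\{a} + d.X)))) → --c--▸ p3, --d--▸ p4
  p3 = (rec X. a.c.(c.(X + X) + (0\{a} + d.X))) + (rec X. a.c.(c.(X + X) + (0\{a} + d.X))) → --a--▸ p1
  p4 = rec X. a.c.(c.(X + X) + (0\{a} + d.X)) → --a--▸ p1
LTS(Q): 4 reachable states
  q0 = rec X. a.c.(c.(X + X) + (0\{a} + d.X)) → --a--▸ q1
  q1 = c.(c.((rec X. a.c.(c.(X + X) + (0\{a} + d.X))) + (rec X. a.c.(c.(X + X) + (0\{a} + d.X)))) + (0\{a} + d.(rec X. a.c.(c.(X + X) + (0\{a} + d.X))))) → --c--▸ q2
  q2 = c.((rec X. a.c.(c.(X + X) + (0\{a} + d.X))) + (rec X. a.c.(c.(X + X) + (0\{a} + d.X)))) + (0\{a} + d.(rec X. a.c.(c.(X + X) + (0\{a} + d.X)))) → --c--▸ q3, --d--▸ q0
  q3 = (rec X. a.c.(c.(X + X) + (0\{a} + d.X))) + (rec X. a.c.(c.(X + X) + (0\{a} + d.X))) → --a--▸ q1
Bisimilarity quotient blocks:
  B0 = {p0, p3, p4, q0, q3}
  B1 = {p1, q1}
  B2 = {p2, q2}
p0 ∈ B0, q0 ∈ B0 → same block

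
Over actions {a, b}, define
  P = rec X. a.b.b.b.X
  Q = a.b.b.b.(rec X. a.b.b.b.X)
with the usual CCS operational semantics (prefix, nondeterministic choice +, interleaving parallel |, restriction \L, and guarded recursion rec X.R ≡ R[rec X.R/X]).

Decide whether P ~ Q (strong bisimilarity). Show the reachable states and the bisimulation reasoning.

LTS(P): 4 reachable states
  p0 = rec X. a.b.b.b.X has moves —a→ p1
  p1 = b.b.b.(rec X. a.b.b.b.X) has moves —b→ p2
  p2 = b.b.(rec X. a.b.b.b.X) has moves —b→ p3
  p3 = b.(rec X. a.b.b.b.X) has moves —b→ p0
LTS(Q): 5 reachable states
  q0 = a.b.b.b.(rec X. a.b.b.b.X) has moves —a→ q1
  q1 = b.b.b.(rec X. a.b.b.b.X) has moves —b→ q2
  q2 = b.b.(rec X. a.b.b.b.X) has moves —b→ q3
  q3 = b.(rec X. a.b.b.b.X) has moves —b→ q4
  q4 = rec X. a.b.b.b.X has moves —a→ q1
Partition-refinement fixed point:
  B0 = {p0, q0, q4}
  B1 = {p1, q1}
  B2 = {p2, q2}
  B3 = {p3, q3}
p0 ∈ B0, q0 ∈ B0 → same block

YES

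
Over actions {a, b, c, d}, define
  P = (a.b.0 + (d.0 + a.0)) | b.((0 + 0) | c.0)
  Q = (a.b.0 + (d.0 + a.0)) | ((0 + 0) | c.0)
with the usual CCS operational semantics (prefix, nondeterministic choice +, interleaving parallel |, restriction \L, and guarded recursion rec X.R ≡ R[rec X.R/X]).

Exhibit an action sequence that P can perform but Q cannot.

b

P's transition system — 9 states:
  s0 = (a.b.0 + (d.0 + a.0)) | b.((0 + 0) | c.0) ⊢ -a-> s1, -a-> s2, -b-> s3, -d-> s1
  s1 = 0 | b.((0 + 0) | c.0) ⊢ -b-> s4
  s2 = b.0 | b.((0 + 0) | c.0) ⊢ -b-> s1, -b-> s5
  s3 = (a.b.0 + (d.0 + a.0)) | ((0 + 0) | c.0) ⊢ -a-> s4, -a-> s5, -c-> s6, -d-> s4
  s4 = 0 | ((0 + 0) | c.0) ⊢ -c-> s7
  s5 = b.0 | ((0 + 0) | c.0) ⊢ -b-> s4, -c-> s8
  s6 = (a.b.0 + (d.0 + a.0)) | ((0 + 0) | 0) ⊢ -a-> s7, -a-> s8, -d-> s7
  s7 = 0 | ((0 + 0) | 0) ⊢ ∅
  s8 = b.0 | ((0 + 0) | 0) ⊢ -b-> s7
Q's transition system — 6 states:
  t0 = (a.b.0 + (d.0 + a.0)) | ((0 + 0) | c.0) ⊢ -a-> t1, -a-> t2, -c-> t3, -d-> t1
  t1 = 0 | ((0 + 0) | c.0) ⊢ -c-> t4
  t2 = b.0 | ((0 + 0) | c.0) ⊢ -b-> t1, -c-> t5
  t3 = (a.b.0 + (d.0 + a.0)) | ((0 + 0) | 0) ⊢ -a-> t4, -a-> t5, -d-> t4
  t4 = 0 | ((0 + 0) | 0) ⊢ ∅
  t5 = b.0 | ((0 + 0) | 0) ⊢ -b-> t4
Executing b from P (initial set {s0}):
  after b @ step 1: {s3}
  — P admits the full trace.
Executing b from Q (initial set {t0}):
  after b @ step 1: no successor for Q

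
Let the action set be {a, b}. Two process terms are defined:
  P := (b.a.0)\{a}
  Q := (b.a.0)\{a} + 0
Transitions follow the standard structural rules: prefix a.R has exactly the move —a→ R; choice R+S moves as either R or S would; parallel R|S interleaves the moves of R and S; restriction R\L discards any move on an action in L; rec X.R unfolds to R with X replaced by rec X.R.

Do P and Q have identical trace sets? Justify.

Reachable graph of P (2 states):
  s0 = (b.a.0)\{a} → =b=> s1
  s1 = (a.0)\{a} → (no moves)
Reachable graph of Q (2 states):
  t0 = (b.a.0)\{a} + 0 → =b=> t1
  t1 = (a.0)\{a} → (no moves)
Bisimilarity quotient blocks:
  B0 = {s0, t0}
  B1 = {s1, t1}
s0 ∈ B0, t0 ∈ B0 → same block
Bisimilar ⇒ trace-equivalent.

traces(P) = traces(Q)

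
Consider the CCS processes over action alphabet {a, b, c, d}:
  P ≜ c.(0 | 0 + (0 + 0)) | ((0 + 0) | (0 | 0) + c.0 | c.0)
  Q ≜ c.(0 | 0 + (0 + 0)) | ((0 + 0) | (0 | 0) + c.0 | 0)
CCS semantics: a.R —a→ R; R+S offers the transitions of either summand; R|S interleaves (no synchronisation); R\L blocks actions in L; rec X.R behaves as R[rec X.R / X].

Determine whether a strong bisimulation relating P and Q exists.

Reachable graph of P (8 states):
  m0 = c.(0 | 0 + (0 + 0)) | ((0 + 0) | (0 | 0) + c.0 | c.0) | --c--▸ m1, --c--▸ m2, --c--▸ m3
  m1 = (0 | 0 + (0 + 0)) | ((0 + 0) | (0 | 0) + c.0 | c.0) | --c--▸ m4, --c--▸ m5
  m2 = c.(0 | 0 + (0 + 0)) | (0 | c.0) | --c--▸ m4, --c--▸ m6
  m3 = c.(0 | 0 + (0 + 0)) | (c.0 | 0) | --c--▸ m5, --c--▸ m6
  m4 = (0 | 0 + (0 + 0)) | (0 | c.0) | --c--▸ m7
  m5 = (0 | 0 + (0 + 0)) | (c.0 | 0) | --c--▸ m7
  m6 = c.(0 | 0 + (0 + 0)) | (0 | 0) | --c--▸ m7
  m7 = (0 | 0 + (0 + 0)) | (0 | 0) | (no moves)
Reachable graph of Q (4 states):
  n0 = c.(0 | 0 + (0 + 0)) | ((0 + 0) | (0 | 0) + c.0 | 0) | --c--▸ n1, --c--▸ n2
  n1 = (0 | 0 + (0 + 0)) | ((0 + 0) | (0 | 0) + c.0 | 0) | --c--▸ n3
  n2 = c.(0 | 0 + (0 + 0)) | (0 | 0) | --c--▸ n3
  n3 = (0 | 0 + (0 + 0)) | (0 | 0) | (no moves)
Coarsest stable partition (strong bisimilarity classes):
  B0 = {m0}
  B1 = {m1, m2, m3, n0}
  B2 = {m4, m5, m6, n1, n2}
  B3 = {m7, n3}
m0 ∈ B0, n0 ∈ B1 → different blocks

NO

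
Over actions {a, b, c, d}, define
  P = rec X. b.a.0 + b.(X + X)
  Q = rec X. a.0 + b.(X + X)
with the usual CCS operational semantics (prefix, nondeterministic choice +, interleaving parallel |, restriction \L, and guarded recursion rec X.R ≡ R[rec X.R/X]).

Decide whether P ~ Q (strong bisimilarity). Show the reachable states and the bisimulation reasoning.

LTS(P): 4 reachable states
  m0 = rec X. b.a.0 + b.(X + X) ⊢ ··b··> m1, ··b··> m2
  m1 = (rec X. b.a.0 + b.(X + X)) + (rec X. b.a.0 + b.(X + X)) ⊢ ··b··> m1, ··b··> m2
  m2 = a.0 ⊢ ··a··> m3
  m3 = 0 ⊢ ·
LTS(Q): 3 reachable states
  n0 = rec X. a.0 + b.(X + X) ⊢ ··a··> n1, ··b··> n2
  n1 = 0 ⊢ ·
  n2 = (rec X. a.0 + b.(X + X)) + (rec X. a.0 + b.(X + X)) ⊢ ··a··> n1, ··b··> n2
Bisimilarity quotient blocks:
  B0 = {m0, m1}
  B1 = {m2}
  B2 = {m3, n1}
  B3 = {n0, n2}
m0 ∈ B0, n0 ∈ B3 → different blocks

NO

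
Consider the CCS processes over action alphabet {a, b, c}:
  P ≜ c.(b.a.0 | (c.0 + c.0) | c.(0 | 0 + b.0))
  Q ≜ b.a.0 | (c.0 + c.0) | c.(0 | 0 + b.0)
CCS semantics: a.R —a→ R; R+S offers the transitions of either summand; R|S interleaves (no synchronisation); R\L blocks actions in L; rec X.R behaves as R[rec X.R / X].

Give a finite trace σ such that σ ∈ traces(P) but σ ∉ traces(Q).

ccc

Reachable graph of P (19 states):
  m0 = c.(b.a.0 | (c.0 + c.0) | c.(0 | 0 + b.0)) | =c=> m1
  m1 = b.a.0 | (c.0 + c.0) | c.(0 | 0 + b.0) | =b=> m2, =c=> m3, =c=> m4
  m2 = a.0 | (c.0 + c.0) | c.(0 | 0 + b.0) | =a=> m5, =c=> m6, =c=> m7
  m3 = b.a.0 | (c.0 + c.0) | (0 | 0 + b.0) | =b=> m6, =b=> m8, =c=> m9
  m4 = b.a.0 | 0 | c.(0 | 0 + b.0) | =b=> m7, =c=> m9
  m5 = 0 | (c.0 + c.0) | c.(0 | 0 + b.0) | =c=> m10, =c=> m11
  m6 = a.0 | (c.0 + c.0) | (0 | 0 + b.0) | =a=> m10, =b=> m12, =c=> m13
  m7 = a.0 | 0 | c.(0 | 0 + b.0) | =a=> m11, =c=> m13
  m8 = b.a.0 | (c.0 + c.0) | 0 | =b=> m12, =c=> m14
  m9 = b.a.0 | 0 | (0 | 0 + b.0) | =b=> m13, =b=> m14
  m10 = 0 | (c.0 + c.0) | (0 | 0 + b.0) | =b=> m15, =c=> m16
  m11 = 0 | 0 | c.(0 | 0 + b.0) | =c=> m16
  m12 = a.0 | (c.0 + c.0) | 0 | =a=> m15, =c=> m17
  m13 = a.0 | 0 | (0 | 0 + b.0) | =a=> m16, =b=> m17
  m14 = b.a.0 | 0 | 0 | =b=> m17
  m15 = 0 | (c.0 + c.0) | 0 | =c=> m18
  m16 = 0 | 0 | (0 | 0 + b.0) | =b=> m18
  m17 = a.0 | 0 | 0 | =a=> m18
  m18 = 0 | 0 | 0 | deadlocked
Reachable graph of Q (18 states):
  n0 = b.a.0 | (c.0 + c.0) | c.(0 | 0 + b.0) | =b=> n1, =c=> n2, =c=> n3
  n1 = a.0 | (c.0 + c.0) | c.(0 | 0 + b.0) | =a=> n4, =c=> n5, =c=> n6
  n2 = b.a.0 | (c.0 + c.0) | (0 | 0 + b.0) | =b=> n5, =b=> n7, =c=> n8
  n3 = b.a.0 | 0 | c.(0 | 0 + b.0) | =b=> n6, =c=> n8
  n4 = 0 | (c.0 + c.0) | c.(0 | 0 + b.0) | =c=> n10, =c=> n9
  n5 = a.0 | (c.0 + c.0) | (0 | 0 + b.0) | =a=> n9, =b=> n11, =c=> n12
  n6 = a.0 | 0 | c.(0 | 0 + b.0) | =a=> n10, =c=> n12
  n7 = b.a.0 | (c.0 + c.0) | 0 | =b=> n11, =c=> n13
  n8 = b.a.0 | 0 | (0 | 0 + b.0) | =b=> n12, =b=> n13
  n9 = 0 | (c.0 + c.0) | (0 | 0 + b.0) | =b=> n14, =c=> n15
  n10 = 0 | 0 | c.(0 | 0 + b.0) | =c=> n15
  n11 = a.0 | (c.0 + c.0) | 0 | =a=> n14, =c=> n16
  n12 = a.0 | 0 | (0 | 0 + b.0) | =a=> n15, =b=> n16
  n13 = b.a.0 | 0 | 0 | =b=> n16
  n14 = 0 | (c.0 + c.0) | 0 | =c=> n17
  n15 = 0 | 0 | (0 | 0 + b.0) | =b=> n17
  n16 = a.0 | 0 | 0 | =a=> n17
  n17 = 0 | 0 | 0 | deadlocked
Run σ = ⟨ccc⟩ on P: start {m0}
  step 1 (c): {m1}
  step 2 (c): {m3, m4}
  step 3 (c): {m9}
  P completes σ.
Run σ = ⟨ccc⟩ on Q: start {n0}
  step 1 (c): {n2, n3}
  step 2 (c): {n8}
  step 3 (c): ∅ (Q stuck)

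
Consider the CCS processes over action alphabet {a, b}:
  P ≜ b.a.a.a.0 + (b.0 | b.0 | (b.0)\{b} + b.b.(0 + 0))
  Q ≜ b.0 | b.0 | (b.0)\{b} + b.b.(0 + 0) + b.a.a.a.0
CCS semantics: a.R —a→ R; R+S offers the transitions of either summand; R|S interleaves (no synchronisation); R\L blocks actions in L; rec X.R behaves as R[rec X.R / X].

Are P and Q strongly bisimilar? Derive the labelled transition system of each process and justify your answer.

Reachable graph of P (10 states):
  s0 = b.a.a.a.0 + (b.0 | b.0 | (b.0)\{b} + b.b.(0 + 0)) → ··b··> s1, ··b··> s2, ··b··> s3, ··b··> s4
  s1 = 0 | b.0 | (b.0)\{b} → ··b··> s5
  s2 = a.a.a.0 → ··a··> s6
  s3 = b.(0 + 0) → ··b··> s7
  s4 = b.0 | 0 | (b.0)\{b} → ··b··> s5
  s5 = 0 | 0 | (b.0)\{b} → (no moves)
  s6 = a.a.0 → ··a··> s8
  s7 = 0 + 0 → (no moves)
  s8 = a.0 → ··a··> s9
  s9 = 0 → (no moves)
Reachable graph of Q (10 states):
  t0 = b.0 | b.0 | (b.0)\{b} + b.b.(0 + 0) + b.a.a.a.0 → ··b··> t1, ··b··> t2, ··b··> t3, ··b··> t4
  t1 = 0 | b.0 | (b.0)\{b} → ··b··> t5
  t2 = a.a.a.0 → ··a··> t6
  t3 = b.(0 + 0) → ··b··> t7
  t4 = b.0 | 0 | (b.0)\{b} → ··b··> t5
  t5 = 0 | 0 | (b.0)\{b} → (no moves)
  t6 = a.a.0 → ··a··> t8
  t7 = 0 + 0 → (no moves)
  t8 = a.0 → ··a··> t9
  t9 = 0 → (no moves)
Coarsest stable partition (strong bisimilarity classes):
  B0 = {s0, t0}
  B1 = {s2, t2}
  B2 = {s6, t6}
  B3 = {s8, t8}
  B4 = {s5, s7, s9, t5, t7, t9}
  B5 = {s1, s3, s4, t1, t3, t4}
s0 ∈ B0, t0 ∈ B0 → same block

YES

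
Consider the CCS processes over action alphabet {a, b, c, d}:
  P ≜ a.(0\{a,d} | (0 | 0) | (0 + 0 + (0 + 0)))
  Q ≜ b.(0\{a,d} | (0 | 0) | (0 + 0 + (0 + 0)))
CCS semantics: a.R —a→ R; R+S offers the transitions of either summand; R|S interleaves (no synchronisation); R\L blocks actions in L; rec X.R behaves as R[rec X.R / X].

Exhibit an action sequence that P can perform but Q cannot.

LTS(P): 2 reachable states
  s0 = a.(0\{a,d} | (0 | 0) | (0 + 0 + (0 + 0))) ⊢ --a--▸ s1
  s1 = 0\{a,d} | (0 | 0) | (0 + 0 + (0 + 0)) ⊢ stopped
LTS(Q): 2 reachable states
  t0 = b.(0\{a,d} | (0 | 0) | (0 + 0 + (0 + 0))) ⊢ --b--▸ t1
  t1 = 0\{a,d} | (0 | 0) | (0 + 0 + (0 + 0)) ⊢ stopped
Run σ = ⟨a⟩ on P: start {s0}
  after a @ step 1: {s1}
  P completes σ.
Run σ = ⟨a⟩ on Q: start {t0}
  after a @ step 1: no successor for Q

a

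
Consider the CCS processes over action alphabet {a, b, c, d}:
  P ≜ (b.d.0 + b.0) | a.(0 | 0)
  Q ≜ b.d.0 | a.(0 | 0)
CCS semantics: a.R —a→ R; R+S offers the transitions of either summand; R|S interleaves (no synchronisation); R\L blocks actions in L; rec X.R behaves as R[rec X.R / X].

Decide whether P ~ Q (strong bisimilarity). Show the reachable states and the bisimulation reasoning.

P ≁ Q

Reachable graph of P (6 states):
  s0 = (b.d.0 + b.0) | a.(0 | 0) → ··a··> s1, ··b··> s2, ··b··> s3
  s1 = (b.d.0 + b.0) | (0 | 0) → ··b··> s4, ··b··> s5
  s2 = 0 | a.(0 | 0) → ··a··> s4
  s3 = d.0 | a.(0 | 0) → ··a··> s5, ··d··> s2
  s4 = 0 | (0 | 0) → stopped
  s5 = d.0 | (0 | 0) → ··d··> s4
Reachable graph of Q (6 states):
  t0 = b.d.0 | a.(0 | 0) → ··a··> t1, ··b··> t2
  t1 = b.d.0 | (0 | 0) → ··b··> t3
  t2 = d.0 | a.(0 | 0) → ··a··> t3, ··d··> t4
  t3 = d.0 | (0 | 0) → ··d··> t5
  t4 = 0 | a.(0 | 0) → ··a··> t5
  t5 = 0 | (0 | 0) → stopped
Partition-refinement fixed point:
  B0 = {s0}
  B1 = {s1}
  B2 = {s4, t5}
  B3 = {s5, t3}
  B4 = {s2, t4}
  B5 = {s3, t2}
  B6 = {t0}
  B7 = {t1}
s0 ∈ B0, t0 ∈ B6 → different blocks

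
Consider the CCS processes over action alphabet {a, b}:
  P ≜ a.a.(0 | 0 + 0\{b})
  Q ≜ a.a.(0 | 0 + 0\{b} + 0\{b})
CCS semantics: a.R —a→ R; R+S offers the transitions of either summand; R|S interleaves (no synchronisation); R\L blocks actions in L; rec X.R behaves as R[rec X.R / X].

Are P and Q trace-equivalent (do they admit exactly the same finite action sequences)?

trace-equivalent

LTS(P): 3 reachable states
  s0 = a.a.(0 | 0 + 0\{b}) has moves -a-> s1
  s1 = a.(0 | 0 + 0\{b}) has moves -a-> s2
  s2 = 0 | 0 + 0\{b} has moves ∅
LTS(Q): 3 reachable states
  t0 = a.a.(0 | 0 + 0\{b} + 0\{b}) has moves -a-> t1
  t1 = a.(0 | 0 + 0\{b} + 0\{b}) has moves -a-> t2
  t2 = 0 | 0 + 0\{b} + 0\{b} has moves ∅
Partition-refinement fixed point:
  B0 = {s0, t0}
  B1 = {s1, t1}
  B2 = {s2, t2}
s0 ∈ B0, t0 ∈ B0 → same block
Bisimilar ⇒ trace-equivalent.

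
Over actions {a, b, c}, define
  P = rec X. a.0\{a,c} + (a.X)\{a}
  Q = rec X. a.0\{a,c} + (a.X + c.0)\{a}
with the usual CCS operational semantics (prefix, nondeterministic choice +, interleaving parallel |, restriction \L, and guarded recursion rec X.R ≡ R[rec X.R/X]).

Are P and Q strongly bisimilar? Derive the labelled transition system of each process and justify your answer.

LTS(P): 2 reachable states
  s0 = rec X. a.0\{a,c} + (a.X)\{a} ⊢ ··a··> s1
  s1 = 0\{a,c} ⊢ ·
LTS(Q): 3 reachable states
  t0 = rec X. a.0\{a,c} + (a.X + c.0)\{a} ⊢ ··a··> t1, ··c··> t2
  t1 = 0\{a,c} ⊢ ·
  t2 = 0\{a} ⊢ ·
Coarsest stable partition (strong bisimilarity classes):
  B0 = {s0}
  B1 = {s1, t1, t2}
  B2 = {t0}
s0 ∈ B0, t0 ∈ B2 → different blocks

NO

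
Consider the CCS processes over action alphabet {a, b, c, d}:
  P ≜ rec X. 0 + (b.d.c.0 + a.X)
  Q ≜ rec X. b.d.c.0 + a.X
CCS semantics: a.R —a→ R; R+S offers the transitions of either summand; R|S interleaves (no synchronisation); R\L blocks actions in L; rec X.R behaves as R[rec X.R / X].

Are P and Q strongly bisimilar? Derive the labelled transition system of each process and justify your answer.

bisimilar

LTS(P): 4 reachable states
  s0 = rec X. 0 + (b.d.c.0 + a.X) → —a→ s0, —b→ s1
  s1 = d.c.0 → —d→ s2
  s2 = c.0 → —c→ s3
  s3 = 0 → deadlocked
LTS(Q): 4 reachable states
  t0 = rec X. b.d.c.0 + a.X → —a→ t0, —b→ t1
  t1 = d.c.0 → —d→ t2
  t2 = c.0 → —c→ t3
  t3 = 0 → deadlocked
Bisimilarity quotient blocks:
  B0 = {s0, t0}
  B1 = {s1, t1}
  B2 = {s2, t2}
  B3 = {s3, t3}
s0 ∈ B0, t0 ∈ B0 → same block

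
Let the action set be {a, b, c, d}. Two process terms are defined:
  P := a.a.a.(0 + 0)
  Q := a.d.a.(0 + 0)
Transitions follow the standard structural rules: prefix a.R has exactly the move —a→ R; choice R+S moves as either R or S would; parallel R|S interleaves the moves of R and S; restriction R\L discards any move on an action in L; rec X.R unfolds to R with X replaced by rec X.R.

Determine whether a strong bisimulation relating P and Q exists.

P ≁ Q

LTS(P): 4 reachable states
  p0 = a.a.a.(0 + 0) ⊢ --a--▸ p1
  p1 = a.a.(0 + 0) ⊢ --a--▸ p2
  p2 = a.(0 + 0) ⊢ --a--▸ p3
  p3 = 0 + 0 ⊢ deadlocked
LTS(Q): 4 reachable states
  q0 = a.d.a.(0 + 0) ⊢ --a--▸ q1
  q1 = d.a.(0 + 0) ⊢ --d--▸ q2
  q2 = a.(0 + 0) ⊢ --a--▸ q3
  q3 = 0 + 0 ⊢ deadlocked
Coarsest stable partition (strong bisimilarity classes):
  B0 = {p0}
  B1 = {p1}
  B2 = {p2, q2}
  B3 = {p3, q3}
  B4 = {q0}
  B5 = {q1}
p0 ∈ B0, q0 ∈ B4 → different blocks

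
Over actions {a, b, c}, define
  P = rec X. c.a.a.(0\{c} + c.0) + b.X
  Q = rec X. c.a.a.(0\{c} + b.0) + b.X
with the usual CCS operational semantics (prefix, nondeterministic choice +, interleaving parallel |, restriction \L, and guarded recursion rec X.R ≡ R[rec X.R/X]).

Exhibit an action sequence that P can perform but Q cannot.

Reachable graph of P (5 states):
  s0 = rec X. c.a.a.(0\{c} + c.0) + b.X → —b→ s0, —c→ s1
  s1 = a.a.(0\{c} + c.0) → —a→ s2
  s2 = a.(0\{c} + c.0) → —a→ s3
  s3 = 0\{c} + c.0 → —c→ s4
  s4 = 0 → deadlocked
Reachable graph of Q (5 states):
  t0 = rec X. c.a.a.(0\{c} + b.0) + b.X → —b→ t0, —c→ t1
  t1 = a.a.(0\{c} + b.0) → —a→ t2
  t2 = a.(0\{c} + b.0) → —a→ t3
  t3 = 0\{c} + b.0 → —b→ t4
  t4 = 0 → deadlocked
Trace ⟨caac⟩ through P, begin at {s0}:
  after c @ step 1: {s1}
  after a @ step 2: {s2}
  after a @ step 3: {s3}
  after c @ step 4: {s4}
  ✓ P
Trace ⟨caac⟩ through Q, begin at {t0}:
  after c @ step 1: {t1}
  after a @ step 2: {t2}
  after a @ step 3: {t3}
  after c @ step 4: ∅  — Q cannot continue

caac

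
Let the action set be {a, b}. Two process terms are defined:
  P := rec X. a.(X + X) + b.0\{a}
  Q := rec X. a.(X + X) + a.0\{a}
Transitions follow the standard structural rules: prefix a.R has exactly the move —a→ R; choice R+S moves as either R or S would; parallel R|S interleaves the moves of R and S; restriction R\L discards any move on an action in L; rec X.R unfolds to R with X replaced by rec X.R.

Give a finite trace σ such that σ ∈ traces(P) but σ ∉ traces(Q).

b

Reachable graph of P (3 states):
  m0 = rec X. a.(X + X) + b.0\{a} has moves —a→ m1, —b→ m2
  m1 = (rec X. a.(X + X) + b.0\{a}) + (rec X. a.(X + X) + b.0\{a}) has moves —a→ m1, —b→ m2
  m2 = 0\{a} has moves ·
Reachable graph of Q (3 states):
  n0 = rec X. a.(X + X) + a.0\{a} has moves —a→ n1, —a→ n2
  n1 = (rec X. a.(X + X) + a.0\{a}) + (rec X. a.(X + X) + a.0\{a}) has moves —a→ n1, —a→ n2
  n2 = 0\{a} has moves ·
Trace ⟨b⟩ through P, begin at {m0}:
  after b @ step 1: {m2}
  P completes σ.
Trace ⟨b⟩ through Q, begin at {n0}:
  after b @ step 1: ∅ (Q stuck)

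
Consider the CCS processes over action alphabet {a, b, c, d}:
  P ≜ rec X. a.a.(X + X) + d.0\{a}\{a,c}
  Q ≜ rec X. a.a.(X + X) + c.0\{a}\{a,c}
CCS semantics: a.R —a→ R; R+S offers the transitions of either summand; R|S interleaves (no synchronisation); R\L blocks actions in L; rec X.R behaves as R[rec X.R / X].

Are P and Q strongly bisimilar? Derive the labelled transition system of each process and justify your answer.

Reachable graph of P (4 states):
  u0 = rec X. a.a.(X + X) + d.0\{a}\{a,c} has moves =a=> u1, =d=> u2
  u1 = a.((rec X. a.a.(X + X) + d.0\{a}\{a,c}) + (rec X. a.a.(X + X) + d.0\{a}\{a,c})) has moves =a=> u3
  u2 = 0\{a}\{a,c} has moves deadlocked
  u3 = (rec X. a.a.(X + X) + d.0\{a}\{a,c}) + (rec X. a.a.(X + X) + d.0\{a}\{a,c}) has moves =a=> u1, =d=> u2
Reachable graph of Q (4 states):
  v0 = rec X. a.a.(X + X) + c.0\{a}\{a,c} has moves =a=> v1, =c=> v2
  v1 = a.((rec X. a.a.(X + X) + c.0\{a}\{a,c}) + (rec X. a.a.(X + X) + c.0\{a}\{a,c})) has moves =a=> v3
  v2 = 0\{a}\{a,c} has moves deadlocked
  v3 = (rec X. a.a.(X + X) + c.0\{a}\{a,c}) + (rec X. a.a.(X + X) + c.0\{a}\{a,c}) has moves =a=> v1, =c=> v2
Bisimilarity quotient blocks:
  B0 = {u0, u3}
  B1 = {u1}
  B2 = {u2, v2}
  B3 = {v0, v3}
  B4 = {v1}
u0 ∈ B0, v0 ∈ B3 → different blocks

not bisimilar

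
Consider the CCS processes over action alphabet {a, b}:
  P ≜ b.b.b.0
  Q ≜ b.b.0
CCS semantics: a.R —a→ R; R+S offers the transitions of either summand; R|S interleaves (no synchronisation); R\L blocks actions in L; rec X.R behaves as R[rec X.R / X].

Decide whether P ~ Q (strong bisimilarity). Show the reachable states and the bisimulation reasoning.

NO

Reachable graph of P (4 states):
  m0 = b.b.b.0 has moves --b--▸ m1
  m1 = b.b.0 has moves --b--▸ m2
  m2 = b.0 has moves --b--▸ m3
  m3 = 0 has moves stopped
Reachable graph of Q (3 states):
  n0 = b.b.0 has moves --b--▸ n1
  n1 = b.0 has moves --b--▸ n2
  n2 = 0 has moves stopped
Partition-refinement fixed point:
  B0 = {m0}
  B1 = {m1, n0}
  B2 = {m2, n1}
  B3 = {m3, n2}
m0 ∈ B0, n0 ∈ B1 → different blocks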